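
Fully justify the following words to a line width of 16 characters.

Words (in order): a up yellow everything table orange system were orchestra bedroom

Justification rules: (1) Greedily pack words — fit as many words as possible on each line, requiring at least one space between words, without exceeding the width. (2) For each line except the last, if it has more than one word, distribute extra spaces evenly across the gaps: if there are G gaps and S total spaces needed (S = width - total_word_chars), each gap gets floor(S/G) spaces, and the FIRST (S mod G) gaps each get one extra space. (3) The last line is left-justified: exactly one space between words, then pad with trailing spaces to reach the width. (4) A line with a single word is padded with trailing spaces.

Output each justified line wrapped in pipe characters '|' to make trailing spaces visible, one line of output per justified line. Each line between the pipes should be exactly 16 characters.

Answer: |a    up   yellow|
|everything table|
|orange    system|
|were   orchestra|
|bedroom         |

Derivation:
Line 1: ['a', 'up', 'yellow'] (min_width=11, slack=5)
Line 2: ['everything', 'table'] (min_width=16, slack=0)
Line 3: ['orange', 'system'] (min_width=13, slack=3)
Line 4: ['were', 'orchestra'] (min_width=14, slack=2)
Line 5: ['bedroom'] (min_width=7, slack=9)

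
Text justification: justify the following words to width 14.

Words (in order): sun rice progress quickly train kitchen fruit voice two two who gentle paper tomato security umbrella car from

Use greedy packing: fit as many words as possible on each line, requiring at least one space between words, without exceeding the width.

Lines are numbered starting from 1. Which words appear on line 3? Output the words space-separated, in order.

Answer: quickly train

Derivation:
Line 1: ['sun', 'rice'] (min_width=8, slack=6)
Line 2: ['progress'] (min_width=8, slack=6)
Line 3: ['quickly', 'train'] (min_width=13, slack=1)
Line 4: ['kitchen', 'fruit'] (min_width=13, slack=1)
Line 5: ['voice', 'two', 'two'] (min_width=13, slack=1)
Line 6: ['who', 'gentle'] (min_width=10, slack=4)
Line 7: ['paper', 'tomato'] (min_width=12, slack=2)
Line 8: ['security'] (min_width=8, slack=6)
Line 9: ['umbrella', 'car'] (min_width=12, slack=2)
Line 10: ['from'] (min_width=4, slack=10)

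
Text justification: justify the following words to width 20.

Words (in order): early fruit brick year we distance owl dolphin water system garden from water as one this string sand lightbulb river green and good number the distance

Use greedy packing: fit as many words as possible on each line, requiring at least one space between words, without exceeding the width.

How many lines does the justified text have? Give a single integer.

Answer: 8

Derivation:
Line 1: ['early', 'fruit', 'brick'] (min_width=17, slack=3)
Line 2: ['year', 'we', 'distance', 'owl'] (min_width=20, slack=0)
Line 3: ['dolphin', 'water', 'system'] (min_width=20, slack=0)
Line 4: ['garden', 'from', 'water', 'as'] (min_width=20, slack=0)
Line 5: ['one', 'this', 'string', 'sand'] (min_width=20, slack=0)
Line 6: ['lightbulb', 'river'] (min_width=15, slack=5)
Line 7: ['green', 'and', 'good'] (min_width=14, slack=6)
Line 8: ['number', 'the', 'distance'] (min_width=19, slack=1)
Total lines: 8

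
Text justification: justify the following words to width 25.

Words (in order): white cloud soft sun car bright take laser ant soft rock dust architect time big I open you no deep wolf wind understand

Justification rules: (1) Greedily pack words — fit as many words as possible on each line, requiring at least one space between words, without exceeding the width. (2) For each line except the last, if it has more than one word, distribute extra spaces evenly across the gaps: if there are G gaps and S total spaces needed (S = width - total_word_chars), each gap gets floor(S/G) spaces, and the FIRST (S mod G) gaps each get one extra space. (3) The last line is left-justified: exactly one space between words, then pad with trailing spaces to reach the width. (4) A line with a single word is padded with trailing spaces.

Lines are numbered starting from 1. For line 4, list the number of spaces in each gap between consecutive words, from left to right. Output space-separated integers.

Answer: 2 2 2 1 1

Derivation:
Line 1: ['white', 'cloud', 'soft', 'sun', 'car'] (min_width=24, slack=1)
Line 2: ['bright', 'take', 'laser', 'ant'] (min_width=21, slack=4)
Line 3: ['soft', 'rock', 'dust', 'architect'] (min_width=24, slack=1)
Line 4: ['time', 'big', 'I', 'open', 'you', 'no'] (min_width=22, slack=3)
Line 5: ['deep', 'wolf', 'wind', 'understand'] (min_width=25, slack=0)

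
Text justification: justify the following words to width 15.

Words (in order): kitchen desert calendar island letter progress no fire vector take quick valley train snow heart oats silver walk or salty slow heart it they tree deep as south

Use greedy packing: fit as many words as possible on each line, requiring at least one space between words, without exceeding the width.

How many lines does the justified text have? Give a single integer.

Answer: 12

Derivation:
Line 1: ['kitchen', 'desert'] (min_width=14, slack=1)
Line 2: ['calendar', 'island'] (min_width=15, slack=0)
Line 3: ['letter', 'progress'] (min_width=15, slack=0)
Line 4: ['no', 'fire', 'vector'] (min_width=14, slack=1)
Line 5: ['take', 'quick'] (min_width=10, slack=5)
Line 6: ['valley', 'train'] (min_width=12, slack=3)
Line 7: ['snow', 'heart', 'oats'] (min_width=15, slack=0)
Line 8: ['silver', 'walk', 'or'] (min_width=14, slack=1)
Line 9: ['salty', 'slow'] (min_width=10, slack=5)
Line 10: ['heart', 'it', 'they'] (min_width=13, slack=2)
Line 11: ['tree', 'deep', 'as'] (min_width=12, slack=3)
Line 12: ['south'] (min_width=5, slack=10)
Total lines: 12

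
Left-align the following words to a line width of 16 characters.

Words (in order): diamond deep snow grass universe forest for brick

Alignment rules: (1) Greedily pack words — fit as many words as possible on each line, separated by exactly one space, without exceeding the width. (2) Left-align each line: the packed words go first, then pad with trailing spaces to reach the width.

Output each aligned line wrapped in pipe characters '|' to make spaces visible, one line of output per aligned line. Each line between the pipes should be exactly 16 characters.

Line 1: ['diamond', 'deep'] (min_width=12, slack=4)
Line 2: ['snow', 'grass'] (min_width=10, slack=6)
Line 3: ['universe', 'forest'] (min_width=15, slack=1)
Line 4: ['for', 'brick'] (min_width=9, slack=7)

Answer: |diamond deep    |
|snow grass      |
|universe forest |
|for brick       |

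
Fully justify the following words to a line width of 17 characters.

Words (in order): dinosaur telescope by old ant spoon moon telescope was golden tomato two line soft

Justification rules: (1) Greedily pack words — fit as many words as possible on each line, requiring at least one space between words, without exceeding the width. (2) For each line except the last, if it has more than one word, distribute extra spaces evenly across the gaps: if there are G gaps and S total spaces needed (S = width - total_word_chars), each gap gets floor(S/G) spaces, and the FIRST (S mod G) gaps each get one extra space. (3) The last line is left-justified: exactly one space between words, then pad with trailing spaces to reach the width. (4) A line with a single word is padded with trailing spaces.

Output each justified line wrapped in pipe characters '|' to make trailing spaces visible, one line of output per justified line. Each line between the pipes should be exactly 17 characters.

Line 1: ['dinosaur'] (min_width=8, slack=9)
Line 2: ['telescope', 'by', 'old'] (min_width=16, slack=1)
Line 3: ['ant', 'spoon', 'moon'] (min_width=14, slack=3)
Line 4: ['telescope', 'was'] (min_width=13, slack=4)
Line 5: ['golden', 'tomato', 'two'] (min_width=17, slack=0)
Line 6: ['line', 'soft'] (min_width=9, slack=8)

Answer: |dinosaur         |
|telescope  by old|
|ant   spoon  moon|
|telescope     was|
|golden tomato two|
|line soft        |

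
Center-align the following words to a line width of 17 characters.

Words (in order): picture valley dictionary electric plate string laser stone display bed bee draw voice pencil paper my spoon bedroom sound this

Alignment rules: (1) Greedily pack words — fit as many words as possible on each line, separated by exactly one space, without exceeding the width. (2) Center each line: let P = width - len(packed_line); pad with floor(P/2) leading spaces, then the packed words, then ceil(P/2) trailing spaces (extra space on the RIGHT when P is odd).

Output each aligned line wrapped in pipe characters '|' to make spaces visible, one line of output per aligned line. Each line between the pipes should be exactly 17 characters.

Line 1: ['picture', 'valley'] (min_width=14, slack=3)
Line 2: ['dictionary'] (min_width=10, slack=7)
Line 3: ['electric', 'plate'] (min_width=14, slack=3)
Line 4: ['string', 'laser'] (min_width=12, slack=5)
Line 5: ['stone', 'display', 'bed'] (min_width=17, slack=0)
Line 6: ['bee', 'draw', 'voice'] (min_width=14, slack=3)
Line 7: ['pencil', 'paper', 'my'] (min_width=15, slack=2)
Line 8: ['spoon', 'bedroom'] (min_width=13, slack=4)
Line 9: ['sound', 'this'] (min_width=10, slack=7)

Answer: | picture valley  |
|   dictionary    |
| electric plate  |
|  string laser   |
|stone display bed|
| bee draw voice  |
| pencil paper my |
|  spoon bedroom  |
|   sound this    |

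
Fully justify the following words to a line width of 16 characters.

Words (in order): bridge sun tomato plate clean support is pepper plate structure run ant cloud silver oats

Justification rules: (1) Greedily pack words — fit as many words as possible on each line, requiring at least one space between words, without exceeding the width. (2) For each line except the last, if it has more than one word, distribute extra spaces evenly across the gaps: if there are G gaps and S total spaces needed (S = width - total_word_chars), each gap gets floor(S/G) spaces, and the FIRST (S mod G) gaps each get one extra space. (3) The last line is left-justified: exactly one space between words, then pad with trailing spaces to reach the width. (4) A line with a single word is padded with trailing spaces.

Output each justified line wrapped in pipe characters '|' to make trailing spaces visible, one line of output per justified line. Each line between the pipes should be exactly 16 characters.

Line 1: ['bridge', 'sun'] (min_width=10, slack=6)
Line 2: ['tomato', 'plate'] (min_width=12, slack=4)
Line 3: ['clean', 'support', 'is'] (min_width=16, slack=0)
Line 4: ['pepper', 'plate'] (min_width=12, slack=4)
Line 5: ['structure', 'run'] (min_width=13, slack=3)
Line 6: ['ant', 'cloud', 'silver'] (min_width=16, slack=0)
Line 7: ['oats'] (min_width=4, slack=12)

Answer: |bridge       sun|
|tomato     plate|
|clean support is|
|pepper     plate|
|structure    run|
|ant cloud silver|
|oats            |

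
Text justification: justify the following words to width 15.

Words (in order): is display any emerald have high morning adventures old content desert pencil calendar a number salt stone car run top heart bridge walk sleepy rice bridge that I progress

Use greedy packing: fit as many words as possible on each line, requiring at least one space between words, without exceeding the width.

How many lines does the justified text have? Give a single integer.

Answer: 13

Derivation:
Line 1: ['is', 'display', 'any'] (min_width=14, slack=1)
Line 2: ['emerald', 'have'] (min_width=12, slack=3)
Line 3: ['high', 'morning'] (min_width=12, slack=3)
Line 4: ['adventures', 'old'] (min_width=14, slack=1)
Line 5: ['content', 'desert'] (min_width=14, slack=1)
Line 6: ['pencil', 'calendar'] (min_width=15, slack=0)
Line 7: ['a', 'number', 'salt'] (min_width=13, slack=2)
Line 8: ['stone', 'car', 'run'] (min_width=13, slack=2)
Line 9: ['top', 'heart'] (min_width=9, slack=6)
Line 10: ['bridge', 'walk'] (min_width=11, slack=4)
Line 11: ['sleepy', 'rice'] (min_width=11, slack=4)
Line 12: ['bridge', 'that', 'I'] (min_width=13, slack=2)
Line 13: ['progress'] (min_width=8, slack=7)
Total lines: 13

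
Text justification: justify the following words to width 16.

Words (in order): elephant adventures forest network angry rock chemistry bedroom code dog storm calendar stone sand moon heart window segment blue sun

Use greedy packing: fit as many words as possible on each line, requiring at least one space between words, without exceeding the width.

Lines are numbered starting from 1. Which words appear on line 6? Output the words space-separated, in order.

Line 1: ['elephant'] (min_width=8, slack=8)
Line 2: ['adventures'] (min_width=10, slack=6)
Line 3: ['forest', 'network'] (min_width=14, slack=2)
Line 4: ['angry', 'rock'] (min_width=10, slack=6)
Line 5: ['chemistry'] (min_width=9, slack=7)
Line 6: ['bedroom', 'code', 'dog'] (min_width=16, slack=0)
Line 7: ['storm', 'calendar'] (min_width=14, slack=2)
Line 8: ['stone', 'sand', 'moon'] (min_width=15, slack=1)
Line 9: ['heart', 'window'] (min_width=12, slack=4)
Line 10: ['segment', 'blue', 'sun'] (min_width=16, slack=0)

Answer: bedroom code dog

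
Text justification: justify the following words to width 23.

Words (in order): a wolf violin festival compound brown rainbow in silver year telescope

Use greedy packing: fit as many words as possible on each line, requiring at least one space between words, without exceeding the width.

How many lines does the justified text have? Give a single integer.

Line 1: ['a', 'wolf', 'violin', 'festival'] (min_width=22, slack=1)
Line 2: ['compound', 'brown', 'rainbow'] (min_width=22, slack=1)
Line 3: ['in', 'silver', 'year'] (min_width=14, slack=9)
Line 4: ['telescope'] (min_width=9, slack=14)
Total lines: 4

Answer: 4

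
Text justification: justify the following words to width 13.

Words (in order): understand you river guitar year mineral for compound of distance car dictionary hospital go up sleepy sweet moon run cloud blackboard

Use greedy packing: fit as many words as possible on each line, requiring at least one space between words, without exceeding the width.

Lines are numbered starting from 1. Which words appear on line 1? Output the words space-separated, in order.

Answer: understand

Derivation:
Line 1: ['understand'] (min_width=10, slack=3)
Line 2: ['you', 'river'] (min_width=9, slack=4)
Line 3: ['guitar', 'year'] (min_width=11, slack=2)
Line 4: ['mineral', 'for'] (min_width=11, slack=2)
Line 5: ['compound', 'of'] (min_width=11, slack=2)
Line 6: ['distance', 'car'] (min_width=12, slack=1)
Line 7: ['dictionary'] (min_width=10, slack=3)
Line 8: ['hospital', 'go'] (min_width=11, slack=2)
Line 9: ['up', 'sleepy'] (min_width=9, slack=4)
Line 10: ['sweet', 'moon'] (min_width=10, slack=3)
Line 11: ['run', 'cloud'] (min_width=9, slack=4)
Line 12: ['blackboard'] (min_width=10, slack=3)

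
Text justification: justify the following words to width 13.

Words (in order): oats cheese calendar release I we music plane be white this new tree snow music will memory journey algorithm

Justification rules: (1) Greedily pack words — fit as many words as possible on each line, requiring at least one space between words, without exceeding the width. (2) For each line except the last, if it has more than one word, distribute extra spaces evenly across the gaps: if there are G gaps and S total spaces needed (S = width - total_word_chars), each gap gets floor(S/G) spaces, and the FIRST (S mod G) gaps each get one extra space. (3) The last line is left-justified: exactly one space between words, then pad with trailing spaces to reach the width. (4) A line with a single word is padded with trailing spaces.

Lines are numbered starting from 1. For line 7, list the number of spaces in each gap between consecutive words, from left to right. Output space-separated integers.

Line 1: ['oats', 'cheese'] (min_width=11, slack=2)
Line 2: ['calendar'] (min_width=8, slack=5)
Line 3: ['release', 'I', 'we'] (min_width=12, slack=1)
Line 4: ['music', 'plane'] (min_width=11, slack=2)
Line 5: ['be', 'white', 'this'] (min_width=13, slack=0)
Line 6: ['new', 'tree', 'snow'] (min_width=13, slack=0)
Line 7: ['music', 'will'] (min_width=10, slack=3)
Line 8: ['memory'] (min_width=6, slack=7)
Line 9: ['journey'] (min_width=7, slack=6)
Line 10: ['algorithm'] (min_width=9, slack=4)

Answer: 4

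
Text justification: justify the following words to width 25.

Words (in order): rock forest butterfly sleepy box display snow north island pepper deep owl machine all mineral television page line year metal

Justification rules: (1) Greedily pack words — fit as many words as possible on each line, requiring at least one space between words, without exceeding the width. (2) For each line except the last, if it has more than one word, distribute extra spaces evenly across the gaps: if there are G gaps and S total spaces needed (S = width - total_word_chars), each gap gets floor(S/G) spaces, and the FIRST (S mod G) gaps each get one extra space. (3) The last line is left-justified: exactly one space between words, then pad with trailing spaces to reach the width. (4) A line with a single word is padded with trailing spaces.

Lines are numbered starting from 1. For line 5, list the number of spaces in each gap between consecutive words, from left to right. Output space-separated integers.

Answer: 1 1 1

Derivation:
Line 1: ['rock', 'forest', 'butterfly'] (min_width=21, slack=4)
Line 2: ['sleepy', 'box', 'display', 'snow'] (min_width=23, slack=2)
Line 3: ['north', 'island', 'pepper', 'deep'] (min_width=24, slack=1)
Line 4: ['owl', 'machine', 'all', 'mineral'] (min_width=23, slack=2)
Line 5: ['television', 'page', 'line', 'year'] (min_width=25, slack=0)
Line 6: ['metal'] (min_width=5, slack=20)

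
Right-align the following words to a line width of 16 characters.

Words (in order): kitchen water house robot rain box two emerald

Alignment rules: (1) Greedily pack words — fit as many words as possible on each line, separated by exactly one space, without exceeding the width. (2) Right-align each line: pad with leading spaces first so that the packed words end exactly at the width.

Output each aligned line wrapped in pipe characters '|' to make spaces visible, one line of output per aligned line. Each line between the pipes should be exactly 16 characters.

Line 1: ['kitchen', 'water'] (min_width=13, slack=3)
Line 2: ['house', 'robot', 'rain'] (min_width=16, slack=0)
Line 3: ['box', 'two', 'emerald'] (min_width=15, slack=1)

Answer: |   kitchen water|
|house robot rain|
| box two emerald|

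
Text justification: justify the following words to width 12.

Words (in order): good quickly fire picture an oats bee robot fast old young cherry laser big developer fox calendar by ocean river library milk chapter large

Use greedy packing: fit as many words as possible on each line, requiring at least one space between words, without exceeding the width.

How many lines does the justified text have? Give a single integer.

Line 1: ['good', 'quickly'] (min_width=12, slack=0)
Line 2: ['fire', 'picture'] (min_width=12, slack=0)
Line 3: ['an', 'oats', 'bee'] (min_width=11, slack=1)
Line 4: ['robot', 'fast'] (min_width=10, slack=2)
Line 5: ['old', 'young'] (min_width=9, slack=3)
Line 6: ['cherry', 'laser'] (min_width=12, slack=0)
Line 7: ['big'] (min_width=3, slack=9)
Line 8: ['developer'] (min_width=9, slack=3)
Line 9: ['fox', 'calendar'] (min_width=12, slack=0)
Line 10: ['by', 'ocean'] (min_width=8, slack=4)
Line 11: ['river'] (min_width=5, slack=7)
Line 12: ['library', 'milk'] (min_width=12, slack=0)
Line 13: ['chapter'] (min_width=7, slack=5)
Line 14: ['large'] (min_width=5, slack=7)
Total lines: 14

Answer: 14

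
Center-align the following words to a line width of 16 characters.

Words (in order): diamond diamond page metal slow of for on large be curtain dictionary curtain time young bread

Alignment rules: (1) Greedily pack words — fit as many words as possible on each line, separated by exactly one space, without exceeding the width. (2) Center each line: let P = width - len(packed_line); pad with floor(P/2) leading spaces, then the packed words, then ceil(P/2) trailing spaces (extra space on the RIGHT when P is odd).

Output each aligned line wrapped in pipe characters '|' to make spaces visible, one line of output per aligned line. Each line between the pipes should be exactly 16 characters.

Answer: |diamond diamond |
|page metal slow |
|of for on large |
|   be curtain   |
|   dictionary   |
|  curtain time  |
|  young bread   |

Derivation:
Line 1: ['diamond', 'diamond'] (min_width=15, slack=1)
Line 2: ['page', 'metal', 'slow'] (min_width=15, slack=1)
Line 3: ['of', 'for', 'on', 'large'] (min_width=15, slack=1)
Line 4: ['be', 'curtain'] (min_width=10, slack=6)
Line 5: ['dictionary'] (min_width=10, slack=6)
Line 6: ['curtain', 'time'] (min_width=12, slack=4)
Line 7: ['young', 'bread'] (min_width=11, slack=5)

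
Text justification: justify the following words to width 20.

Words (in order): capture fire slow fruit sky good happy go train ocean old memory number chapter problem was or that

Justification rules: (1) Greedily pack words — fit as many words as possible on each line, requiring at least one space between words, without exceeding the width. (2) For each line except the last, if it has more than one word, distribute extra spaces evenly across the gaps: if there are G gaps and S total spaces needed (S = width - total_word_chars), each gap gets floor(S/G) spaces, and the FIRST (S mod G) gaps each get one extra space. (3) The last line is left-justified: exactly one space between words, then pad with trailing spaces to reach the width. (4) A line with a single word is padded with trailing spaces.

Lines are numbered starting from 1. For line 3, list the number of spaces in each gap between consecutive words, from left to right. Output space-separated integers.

Answer: 2 2 1

Derivation:
Line 1: ['capture', 'fire', 'slow'] (min_width=17, slack=3)
Line 2: ['fruit', 'sky', 'good', 'happy'] (min_width=20, slack=0)
Line 3: ['go', 'train', 'ocean', 'old'] (min_width=18, slack=2)
Line 4: ['memory', 'number'] (min_width=13, slack=7)
Line 5: ['chapter', 'problem', 'was'] (min_width=19, slack=1)
Line 6: ['or', 'that'] (min_width=7, slack=13)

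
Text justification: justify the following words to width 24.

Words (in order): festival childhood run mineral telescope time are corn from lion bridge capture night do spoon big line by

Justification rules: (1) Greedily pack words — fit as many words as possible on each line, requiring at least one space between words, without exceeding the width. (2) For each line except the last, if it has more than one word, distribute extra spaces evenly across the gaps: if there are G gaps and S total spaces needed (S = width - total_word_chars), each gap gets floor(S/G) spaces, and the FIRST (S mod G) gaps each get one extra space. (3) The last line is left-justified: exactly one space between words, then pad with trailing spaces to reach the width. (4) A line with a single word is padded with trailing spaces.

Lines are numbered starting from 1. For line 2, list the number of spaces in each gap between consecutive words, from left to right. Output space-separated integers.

Answer: 2 2

Derivation:
Line 1: ['festival', 'childhood', 'run'] (min_width=22, slack=2)
Line 2: ['mineral', 'telescope', 'time'] (min_width=22, slack=2)
Line 3: ['are', 'corn', 'from', 'lion'] (min_width=18, slack=6)
Line 4: ['bridge', 'capture', 'night', 'do'] (min_width=23, slack=1)
Line 5: ['spoon', 'big', 'line', 'by'] (min_width=17, slack=7)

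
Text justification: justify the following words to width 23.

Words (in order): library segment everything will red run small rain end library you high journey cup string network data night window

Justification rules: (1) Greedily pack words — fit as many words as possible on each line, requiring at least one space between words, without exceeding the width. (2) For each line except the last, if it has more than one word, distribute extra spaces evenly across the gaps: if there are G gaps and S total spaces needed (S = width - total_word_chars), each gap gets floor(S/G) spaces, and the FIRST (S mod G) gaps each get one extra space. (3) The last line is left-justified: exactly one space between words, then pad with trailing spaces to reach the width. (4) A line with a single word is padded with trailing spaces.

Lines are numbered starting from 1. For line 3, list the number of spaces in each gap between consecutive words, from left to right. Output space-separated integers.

Answer: 2 1 1

Derivation:
Line 1: ['library', 'segment'] (min_width=15, slack=8)
Line 2: ['everything', 'will', 'red', 'run'] (min_width=23, slack=0)
Line 3: ['small', 'rain', 'end', 'library'] (min_width=22, slack=1)
Line 4: ['you', 'high', 'journey', 'cup'] (min_width=20, slack=3)
Line 5: ['string', 'network', 'data'] (min_width=19, slack=4)
Line 6: ['night', 'window'] (min_width=12, slack=11)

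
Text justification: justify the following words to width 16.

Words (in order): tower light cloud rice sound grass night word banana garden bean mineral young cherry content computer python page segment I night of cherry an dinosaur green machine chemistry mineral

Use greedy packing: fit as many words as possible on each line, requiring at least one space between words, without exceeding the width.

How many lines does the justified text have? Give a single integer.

Line 1: ['tower', 'light'] (min_width=11, slack=5)
Line 2: ['cloud', 'rice', 'sound'] (min_width=16, slack=0)
Line 3: ['grass', 'night', 'word'] (min_width=16, slack=0)
Line 4: ['banana', 'garden'] (min_width=13, slack=3)
Line 5: ['bean', 'mineral'] (min_width=12, slack=4)
Line 6: ['young', 'cherry'] (min_width=12, slack=4)
Line 7: ['content', 'computer'] (min_width=16, slack=0)
Line 8: ['python', 'page'] (min_width=11, slack=5)
Line 9: ['segment', 'I', 'night'] (min_width=15, slack=1)
Line 10: ['of', 'cherry', 'an'] (min_width=12, slack=4)
Line 11: ['dinosaur', 'green'] (min_width=14, slack=2)
Line 12: ['machine'] (min_width=7, slack=9)
Line 13: ['chemistry'] (min_width=9, slack=7)
Line 14: ['mineral'] (min_width=7, slack=9)
Total lines: 14

Answer: 14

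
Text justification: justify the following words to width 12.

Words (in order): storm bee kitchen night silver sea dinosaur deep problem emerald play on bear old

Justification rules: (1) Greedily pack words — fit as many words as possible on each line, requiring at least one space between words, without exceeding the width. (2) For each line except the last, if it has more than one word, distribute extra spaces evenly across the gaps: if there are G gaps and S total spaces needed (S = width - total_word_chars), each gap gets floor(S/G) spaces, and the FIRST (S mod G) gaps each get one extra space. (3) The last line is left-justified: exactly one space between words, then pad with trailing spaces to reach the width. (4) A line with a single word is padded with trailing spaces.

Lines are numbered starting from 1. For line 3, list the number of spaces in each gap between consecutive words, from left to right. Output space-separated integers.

Line 1: ['storm', 'bee'] (min_width=9, slack=3)
Line 2: ['kitchen'] (min_width=7, slack=5)
Line 3: ['night', 'silver'] (min_width=12, slack=0)
Line 4: ['sea', 'dinosaur'] (min_width=12, slack=0)
Line 5: ['deep', 'problem'] (min_width=12, slack=0)
Line 6: ['emerald', 'play'] (min_width=12, slack=0)
Line 7: ['on', 'bear', 'old'] (min_width=11, slack=1)

Answer: 1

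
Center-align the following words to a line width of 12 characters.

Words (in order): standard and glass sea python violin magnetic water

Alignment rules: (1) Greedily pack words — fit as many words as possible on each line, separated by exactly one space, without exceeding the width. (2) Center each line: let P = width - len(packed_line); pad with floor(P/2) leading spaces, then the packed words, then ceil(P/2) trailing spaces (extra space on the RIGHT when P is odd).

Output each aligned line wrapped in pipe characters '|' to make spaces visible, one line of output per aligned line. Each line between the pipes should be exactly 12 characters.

Answer: |standard and|
| glass sea  |
|   python   |
|   violin   |
|  magnetic  |
|   water    |

Derivation:
Line 1: ['standard', 'and'] (min_width=12, slack=0)
Line 2: ['glass', 'sea'] (min_width=9, slack=3)
Line 3: ['python'] (min_width=6, slack=6)
Line 4: ['violin'] (min_width=6, slack=6)
Line 5: ['magnetic'] (min_width=8, slack=4)
Line 6: ['water'] (min_width=5, slack=7)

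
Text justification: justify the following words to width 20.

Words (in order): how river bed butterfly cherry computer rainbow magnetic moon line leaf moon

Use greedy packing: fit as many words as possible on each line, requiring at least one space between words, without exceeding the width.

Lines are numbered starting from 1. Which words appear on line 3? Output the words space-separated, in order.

Answer: computer rainbow

Derivation:
Line 1: ['how', 'river', 'bed'] (min_width=13, slack=7)
Line 2: ['butterfly', 'cherry'] (min_width=16, slack=4)
Line 3: ['computer', 'rainbow'] (min_width=16, slack=4)
Line 4: ['magnetic', 'moon', 'line'] (min_width=18, slack=2)
Line 5: ['leaf', 'moon'] (min_width=9, slack=11)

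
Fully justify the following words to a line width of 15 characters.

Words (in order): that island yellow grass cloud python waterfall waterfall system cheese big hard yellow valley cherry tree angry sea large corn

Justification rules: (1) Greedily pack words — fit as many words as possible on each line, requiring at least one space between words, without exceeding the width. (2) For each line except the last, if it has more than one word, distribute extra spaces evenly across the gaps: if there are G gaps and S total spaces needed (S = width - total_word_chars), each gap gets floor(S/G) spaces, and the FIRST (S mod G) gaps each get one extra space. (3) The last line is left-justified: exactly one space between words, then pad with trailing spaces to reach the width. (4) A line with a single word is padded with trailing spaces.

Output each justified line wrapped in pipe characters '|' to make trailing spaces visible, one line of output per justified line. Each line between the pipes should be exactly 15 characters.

Answer: |that     island|
|yellow    grass|
|cloud    python|
|waterfall      |
|waterfall      |
|system   cheese|
|big hard yellow|
|valley   cherry|
|tree  angry sea|
|large corn     |

Derivation:
Line 1: ['that', 'island'] (min_width=11, slack=4)
Line 2: ['yellow', 'grass'] (min_width=12, slack=3)
Line 3: ['cloud', 'python'] (min_width=12, slack=3)
Line 4: ['waterfall'] (min_width=9, slack=6)
Line 5: ['waterfall'] (min_width=9, slack=6)
Line 6: ['system', 'cheese'] (min_width=13, slack=2)
Line 7: ['big', 'hard', 'yellow'] (min_width=15, slack=0)
Line 8: ['valley', 'cherry'] (min_width=13, slack=2)
Line 9: ['tree', 'angry', 'sea'] (min_width=14, slack=1)
Line 10: ['large', 'corn'] (min_width=10, slack=5)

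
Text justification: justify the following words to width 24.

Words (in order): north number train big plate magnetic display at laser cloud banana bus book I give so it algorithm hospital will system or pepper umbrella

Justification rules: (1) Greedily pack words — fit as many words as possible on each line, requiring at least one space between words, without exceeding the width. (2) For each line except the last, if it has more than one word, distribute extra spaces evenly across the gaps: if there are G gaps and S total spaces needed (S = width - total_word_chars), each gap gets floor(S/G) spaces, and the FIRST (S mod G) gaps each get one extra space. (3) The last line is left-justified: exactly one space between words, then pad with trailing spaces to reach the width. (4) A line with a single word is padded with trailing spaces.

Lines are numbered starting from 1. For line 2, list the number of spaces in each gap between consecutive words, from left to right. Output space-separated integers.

Line 1: ['north', 'number', 'train', 'big'] (min_width=22, slack=2)
Line 2: ['plate', 'magnetic', 'display'] (min_width=22, slack=2)
Line 3: ['at', 'laser', 'cloud', 'banana'] (min_width=21, slack=3)
Line 4: ['bus', 'book', 'I', 'give', 'so', 'it'] (min_width=21, slack=3)
Line 5: ['algorithm', 'hospital', 'will'] (min_width=23, slack=1)
Line 6: ['system', 'or', 'pepper'] (min_width=16, slack=8)
Line 7: ['umbrella'] (min_width=8, slack=16)

Answer: 2 2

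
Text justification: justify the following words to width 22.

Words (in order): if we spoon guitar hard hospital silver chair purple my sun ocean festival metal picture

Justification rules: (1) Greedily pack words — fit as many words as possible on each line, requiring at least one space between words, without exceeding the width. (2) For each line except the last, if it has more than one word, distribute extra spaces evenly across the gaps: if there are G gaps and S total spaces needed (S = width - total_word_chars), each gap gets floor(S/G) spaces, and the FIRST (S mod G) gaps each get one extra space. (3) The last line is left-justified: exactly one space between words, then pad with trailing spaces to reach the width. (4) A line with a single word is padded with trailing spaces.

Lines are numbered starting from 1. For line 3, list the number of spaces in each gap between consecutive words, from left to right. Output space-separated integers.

Line 1: ['if', 'we', 'spoon', 'guitar'] (min_width=18, slack=4)
Line 2: ['hard', 'hospital', 'silver'] (min_width=20, slack=2)
Line 3: ['chair', 'purple', 'my', 'sun'] (min_width=19, slack=3)
Line 4: ['ocean', 'festival', 'metal'] (min_width=20, slack=2)
Line 5: ['picture'] (min_width=7, slack=15)

Answer: 2 2 2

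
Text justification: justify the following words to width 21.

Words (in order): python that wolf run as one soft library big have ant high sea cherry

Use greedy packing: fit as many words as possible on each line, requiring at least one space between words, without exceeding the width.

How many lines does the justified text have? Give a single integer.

Line 1: ['python', 'that', 'wolf', 'run'] (min_width=20, slack=1)
Line 2: ['as', 'one', 'soft', 'library'] (min_width=19, slack=2)
Line 3: ['big', 'have', 'ant', 'high', 'sea'] (min_width=21, slack=0)
Line 4: ['cherry'] (min_width=6, slack=15)
Total lines: 4

Answer: 4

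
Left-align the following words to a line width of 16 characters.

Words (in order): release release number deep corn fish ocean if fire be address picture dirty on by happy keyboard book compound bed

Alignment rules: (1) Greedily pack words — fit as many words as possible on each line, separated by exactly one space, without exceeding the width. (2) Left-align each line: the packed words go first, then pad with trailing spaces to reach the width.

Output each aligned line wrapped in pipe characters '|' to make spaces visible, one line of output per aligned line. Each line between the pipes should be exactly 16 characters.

Line 1: ['release', 'release'] (min_width=15, slack=1)
Line 2: ['number', 'deep', 'corn'] (min_width=16, slack=0)
Line 3: ['fish', 'ocean', 'if'] (min_width=13, slack=3)
Line 4: ['fire', 'be', 'address'] (min_width=15, slack=1)
Line 5: ['picture', 'dirty', 'on'] (min_width=16, slack=0)
Line 6: ['by', 'happy'] (min_width=8, slack=8)
Line 7: ['keyboard', 'book'] (min_width=13, slack=3)
Line 8: ['compound', 'bed'] (min_width=12, slack=4)

Answer: |release release |
|number deep corn|
|fish ocean if   |
|fire be address |
|picture dirty on|
|by happy        |
|keyboard book   |
|compound bed    |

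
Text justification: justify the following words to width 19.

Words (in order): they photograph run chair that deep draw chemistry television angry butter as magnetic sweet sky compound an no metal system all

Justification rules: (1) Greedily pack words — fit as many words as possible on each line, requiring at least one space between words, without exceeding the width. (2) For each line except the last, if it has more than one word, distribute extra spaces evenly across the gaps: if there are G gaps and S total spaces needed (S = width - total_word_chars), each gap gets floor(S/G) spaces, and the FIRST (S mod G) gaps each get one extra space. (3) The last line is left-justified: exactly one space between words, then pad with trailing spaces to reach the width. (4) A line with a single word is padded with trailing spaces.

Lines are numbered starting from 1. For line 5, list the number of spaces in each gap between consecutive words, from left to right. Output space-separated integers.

Answer: 2 1

Derivation:
Line 1: ['they', 'photograph', 'run'] (min_width=19, slack=0)
Line 2: ['chair', 'that', 'deep'] (min_width=15, slack=4)
Line 3: ['draw', 'chemistry'] (min_width=14, slack=5)
Line 4: ['television', 'angry'] (min_width=16, slack=3)
Line 5: ['butter', 'as', 'magnetic'] (min_width=18, slack=1)
Line 6: ['sweet', 'sky', 'compound'] (min_width=18, slack=1)
Line 7: ['an', 'no', 'metal', 'system'] (min_width=18, slack=1)
Line 8: ['all'] (min_width=3, slack=16)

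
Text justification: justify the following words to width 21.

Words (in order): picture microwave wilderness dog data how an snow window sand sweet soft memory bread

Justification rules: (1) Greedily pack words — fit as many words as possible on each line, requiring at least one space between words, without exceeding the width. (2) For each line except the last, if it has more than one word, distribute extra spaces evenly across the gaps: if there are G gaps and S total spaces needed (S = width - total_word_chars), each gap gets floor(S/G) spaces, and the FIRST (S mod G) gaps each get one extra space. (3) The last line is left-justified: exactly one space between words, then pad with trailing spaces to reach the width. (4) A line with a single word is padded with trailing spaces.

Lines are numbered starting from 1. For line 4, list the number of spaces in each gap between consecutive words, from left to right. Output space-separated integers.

Answer: 4 4

Derivation:
Line 1: ['picture', 'microwave'] (min_width=17, slack=4)
Line 2: ['wilderness', 'dog', 'data'] (min_width=19, slack=2)
Line 3: ['how', 'an', 'snow', 'window'] (min_width=18, slack=3)
Line 4: ['sand', 'sweet', 'soft'] (min_width=15, slack=6)
Line 5: ['memory', 'bread'] (min_width=12, slack=9)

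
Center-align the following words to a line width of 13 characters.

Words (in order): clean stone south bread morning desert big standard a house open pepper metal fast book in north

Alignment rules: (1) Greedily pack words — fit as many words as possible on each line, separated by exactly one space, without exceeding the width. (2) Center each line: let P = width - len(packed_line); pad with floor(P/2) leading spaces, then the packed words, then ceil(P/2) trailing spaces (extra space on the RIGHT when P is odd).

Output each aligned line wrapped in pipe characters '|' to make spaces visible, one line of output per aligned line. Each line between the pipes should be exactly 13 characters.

Answer: | clean stone |
| south bread |
|   morning   |
| desert big  |
| standard a  |
| house open  |
|pepper metal |
|fast book in |
|    north    |

Derivation:
Line 1: ['clean', 'stone'] (min_width=11, slack=2)
Line 2: ['south', 'bread'] (min_width=11, slack=2)
Line 3: ['morning'] (min_width=7, slack=6)
Line 4: ['desert', 'big'] (min_width=10, slack=3)
Line 5: ['standard', 'a'] (min_width=10, slack=3)
Line 6: ['house', 'open'] (min_width=10, slack=3)
Line 7: ['pepper', 'metal'] (min_width=12, slack=1)
Line 8: ['fast', 'book', 'in'] (min_width=12, slack=1)
Line 9: ['north'] (min_width=5, slack=8)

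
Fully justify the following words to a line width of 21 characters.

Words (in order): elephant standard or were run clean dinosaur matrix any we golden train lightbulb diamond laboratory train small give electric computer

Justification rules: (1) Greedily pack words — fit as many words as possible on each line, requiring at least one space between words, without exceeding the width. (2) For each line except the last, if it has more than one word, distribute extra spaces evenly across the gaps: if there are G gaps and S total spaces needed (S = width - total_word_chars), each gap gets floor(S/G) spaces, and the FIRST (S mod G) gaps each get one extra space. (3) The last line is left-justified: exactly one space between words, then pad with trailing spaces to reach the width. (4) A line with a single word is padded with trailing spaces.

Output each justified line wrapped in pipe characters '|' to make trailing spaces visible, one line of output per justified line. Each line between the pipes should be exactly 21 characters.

Line 1: ['elephant', 'standard', 'or'] (min_width=20, slack=1)
Line 2: ['were', 'run', 'clean'] (min_width=14, slack=7)
Line 3: ['dinosaur', 'matrix', 'any'] (min_width=19, slack=2)
Line 4: ['we', 'golden', 'train'] (min_width=15, slack=6)
Line 5: ['lightbulb', 'diamond'] (min_width=17, slack=4)
Line 6: ['laboratory', 'train'] (min_width=16, slack=5)
Line 7: ['small', 'give', 'electric'] (min_width=19, slack=2)
Line 8: ['computer'] (min_width=8, slack=13)

Answer: |elephant  standard or|
|were     run    clean|
|dinosaur  matrix  any|
|we    golden    train|
|lightbulb     diamond|
|laboratory      train|
|small  give  electric|
|computer             |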